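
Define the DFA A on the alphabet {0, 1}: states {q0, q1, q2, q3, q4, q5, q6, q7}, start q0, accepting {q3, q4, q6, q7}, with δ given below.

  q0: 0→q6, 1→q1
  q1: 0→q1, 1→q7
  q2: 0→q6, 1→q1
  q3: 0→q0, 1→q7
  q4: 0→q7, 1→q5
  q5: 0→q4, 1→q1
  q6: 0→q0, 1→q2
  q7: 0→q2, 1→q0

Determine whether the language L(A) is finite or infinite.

State q1 is reachable from the start and can reach an accepting state, and it lies on the cycle q1 → q1.
Traversing that cycle any number of times yields accepted strings of unbounded length, so the language is infinite.

infinite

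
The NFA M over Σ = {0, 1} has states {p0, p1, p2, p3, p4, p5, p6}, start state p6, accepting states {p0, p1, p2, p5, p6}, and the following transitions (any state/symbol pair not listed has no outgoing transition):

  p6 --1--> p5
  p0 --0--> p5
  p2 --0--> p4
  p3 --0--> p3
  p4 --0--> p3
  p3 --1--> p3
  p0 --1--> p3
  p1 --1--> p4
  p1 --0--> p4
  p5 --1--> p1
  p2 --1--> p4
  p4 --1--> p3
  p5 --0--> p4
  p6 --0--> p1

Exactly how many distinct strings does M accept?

The useful subgraph on states {p1, p5, p6} is acyclic, so L(M) is finite; the longest accepting path visits 3 useful states, giving maximum string length 2.
Counting accepting paths from p6 by length: 1 of length 0, 2 of length 1, 1 of length 2. Total 4.

4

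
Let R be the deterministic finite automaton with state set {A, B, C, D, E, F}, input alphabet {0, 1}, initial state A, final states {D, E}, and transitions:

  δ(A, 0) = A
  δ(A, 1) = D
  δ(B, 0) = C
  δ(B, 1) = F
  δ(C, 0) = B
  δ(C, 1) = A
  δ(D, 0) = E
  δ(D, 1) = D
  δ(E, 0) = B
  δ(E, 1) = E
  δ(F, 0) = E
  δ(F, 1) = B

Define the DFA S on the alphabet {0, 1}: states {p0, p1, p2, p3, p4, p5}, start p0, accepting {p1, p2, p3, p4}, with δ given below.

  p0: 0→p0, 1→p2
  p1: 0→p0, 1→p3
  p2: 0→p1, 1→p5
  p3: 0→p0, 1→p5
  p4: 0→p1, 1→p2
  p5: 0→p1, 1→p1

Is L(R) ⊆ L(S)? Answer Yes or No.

No

The string 11 is in L(R) but not in L(S).
So L(R) ⊄ L(S).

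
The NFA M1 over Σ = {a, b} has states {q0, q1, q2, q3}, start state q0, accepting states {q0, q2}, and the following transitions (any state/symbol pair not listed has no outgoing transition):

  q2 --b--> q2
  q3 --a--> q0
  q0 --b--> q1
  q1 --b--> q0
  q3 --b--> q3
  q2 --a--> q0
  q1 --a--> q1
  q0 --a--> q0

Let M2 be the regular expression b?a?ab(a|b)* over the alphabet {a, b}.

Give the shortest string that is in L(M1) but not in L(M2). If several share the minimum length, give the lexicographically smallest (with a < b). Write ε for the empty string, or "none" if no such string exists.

The empty string ε is accepted by M1 but not by M2.
Since ε is the unique shortest string, it is the required witness.

ε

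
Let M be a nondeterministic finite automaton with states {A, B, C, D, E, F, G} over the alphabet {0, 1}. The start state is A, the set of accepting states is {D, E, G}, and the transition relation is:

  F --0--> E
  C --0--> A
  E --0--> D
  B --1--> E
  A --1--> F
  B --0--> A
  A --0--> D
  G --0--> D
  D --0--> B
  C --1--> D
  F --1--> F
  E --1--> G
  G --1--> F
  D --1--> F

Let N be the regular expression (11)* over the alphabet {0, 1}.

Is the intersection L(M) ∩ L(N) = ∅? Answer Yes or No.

Yes

Converting the expression N to a DFA (subset construction, then merging equivalent states) gives the minimal DFA with states {n0, n1, n2}, start state n0, accepting states {n0} and transitions n0: 0→n1, 1→n2; n1: 0→n1, 1→n1; n2: 0→n1, 1→n0.
Exploring the product automaton M × N from the start pair (A, n0), following both machines on each input symbol, reaches 9 state pairs: (A, n0), (D, n1), (F, n2), (B, n1), (F, n1), (E, n1), (F, n0), (A, n1), (G, n1).
M accepts in {D, E, G} and N accepts in {n0}; no reachable pair has both components accepting, so no string drives both machines to acceptance simultaneously and L(M) ∩ L(N) = ∅.
So no string is accepted by both, and the intersection is empty.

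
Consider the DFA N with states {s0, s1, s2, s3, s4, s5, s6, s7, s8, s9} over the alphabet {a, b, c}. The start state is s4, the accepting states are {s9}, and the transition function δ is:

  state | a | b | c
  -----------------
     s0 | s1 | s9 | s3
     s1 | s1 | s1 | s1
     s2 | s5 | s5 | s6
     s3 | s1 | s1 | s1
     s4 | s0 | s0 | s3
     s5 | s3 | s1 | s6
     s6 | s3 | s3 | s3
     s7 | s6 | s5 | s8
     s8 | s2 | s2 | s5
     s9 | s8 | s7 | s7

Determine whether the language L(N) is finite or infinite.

finite

The useful states (reachable from s4 and able to reach an accepting state) are {s0, s4, s9}.
Restricted to these states the transition graph has no cycle, so every accepting path has bounded length and L is finite.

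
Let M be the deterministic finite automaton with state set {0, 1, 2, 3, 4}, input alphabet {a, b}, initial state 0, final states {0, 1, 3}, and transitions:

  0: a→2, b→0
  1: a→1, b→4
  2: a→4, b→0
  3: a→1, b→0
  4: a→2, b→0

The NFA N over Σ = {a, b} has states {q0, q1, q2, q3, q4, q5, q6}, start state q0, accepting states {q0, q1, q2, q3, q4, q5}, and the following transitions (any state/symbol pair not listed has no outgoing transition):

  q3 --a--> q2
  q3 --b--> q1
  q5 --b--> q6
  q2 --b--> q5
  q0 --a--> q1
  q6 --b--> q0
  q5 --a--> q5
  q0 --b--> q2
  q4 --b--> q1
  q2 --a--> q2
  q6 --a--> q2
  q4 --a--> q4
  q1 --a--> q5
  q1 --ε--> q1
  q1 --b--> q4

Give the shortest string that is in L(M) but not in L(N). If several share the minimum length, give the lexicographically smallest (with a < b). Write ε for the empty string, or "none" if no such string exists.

The string aab is accepted by M but not by N.
No shorter string lies in the difference, and aab is the lexicographically first length-3 string in L(M) \ L(N).

aab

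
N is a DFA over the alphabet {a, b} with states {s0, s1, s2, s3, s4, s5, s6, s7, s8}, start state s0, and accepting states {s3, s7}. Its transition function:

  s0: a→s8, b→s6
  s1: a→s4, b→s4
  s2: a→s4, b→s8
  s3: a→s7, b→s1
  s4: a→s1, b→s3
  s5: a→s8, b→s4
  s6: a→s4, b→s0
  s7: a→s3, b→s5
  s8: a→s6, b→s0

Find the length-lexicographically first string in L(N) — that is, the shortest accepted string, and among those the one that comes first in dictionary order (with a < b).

bab

A breadth-first search from s0 reaches an accepting state first via the path s0 → s6 → s4 → s3 on input bab.
No string of length < 3 is accepted (BFS exhausts all shorter strings without reaching an accepting state), and bab is the lexicographically least accepting string of length 3.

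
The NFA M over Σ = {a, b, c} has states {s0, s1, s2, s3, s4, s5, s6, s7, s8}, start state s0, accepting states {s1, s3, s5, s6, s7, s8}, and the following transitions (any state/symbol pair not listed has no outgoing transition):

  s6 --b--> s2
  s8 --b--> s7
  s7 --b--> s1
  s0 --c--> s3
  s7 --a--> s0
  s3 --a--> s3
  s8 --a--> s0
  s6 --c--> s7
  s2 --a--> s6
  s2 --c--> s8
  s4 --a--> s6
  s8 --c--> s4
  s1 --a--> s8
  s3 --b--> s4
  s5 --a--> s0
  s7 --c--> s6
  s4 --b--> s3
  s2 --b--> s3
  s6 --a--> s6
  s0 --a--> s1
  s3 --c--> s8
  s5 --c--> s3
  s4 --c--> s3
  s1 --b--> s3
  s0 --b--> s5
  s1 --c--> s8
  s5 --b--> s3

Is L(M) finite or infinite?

infinite

State s0 is reachable from the start and can reach an accepting state, and it lies on the cycle s0 → s1 → s8 → s0.
Traversing that cycle any number of times yields accepted strings of unbounded length, so the language is infinite.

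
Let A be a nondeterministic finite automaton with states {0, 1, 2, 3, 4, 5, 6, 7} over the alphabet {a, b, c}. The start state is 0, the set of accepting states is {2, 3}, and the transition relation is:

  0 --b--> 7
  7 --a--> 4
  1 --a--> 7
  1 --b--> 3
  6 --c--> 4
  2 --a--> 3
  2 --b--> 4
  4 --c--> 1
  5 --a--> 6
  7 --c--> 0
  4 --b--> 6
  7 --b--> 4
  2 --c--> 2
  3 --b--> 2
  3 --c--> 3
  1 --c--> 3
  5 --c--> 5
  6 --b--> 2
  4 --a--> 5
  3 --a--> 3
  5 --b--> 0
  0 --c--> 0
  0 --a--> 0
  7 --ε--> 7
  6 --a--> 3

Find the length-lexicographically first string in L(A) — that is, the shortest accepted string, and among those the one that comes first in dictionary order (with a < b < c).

baba

A breadth-first search from 0 reaches an accepting state first via the path 0 → 7 → 4 → 6 → 3 on input baba.
No string of length < 4 is accepted (BFS exhausts all shorter strings without reaching an accepting state), and baba is the lexicographically least accepting string of length 4.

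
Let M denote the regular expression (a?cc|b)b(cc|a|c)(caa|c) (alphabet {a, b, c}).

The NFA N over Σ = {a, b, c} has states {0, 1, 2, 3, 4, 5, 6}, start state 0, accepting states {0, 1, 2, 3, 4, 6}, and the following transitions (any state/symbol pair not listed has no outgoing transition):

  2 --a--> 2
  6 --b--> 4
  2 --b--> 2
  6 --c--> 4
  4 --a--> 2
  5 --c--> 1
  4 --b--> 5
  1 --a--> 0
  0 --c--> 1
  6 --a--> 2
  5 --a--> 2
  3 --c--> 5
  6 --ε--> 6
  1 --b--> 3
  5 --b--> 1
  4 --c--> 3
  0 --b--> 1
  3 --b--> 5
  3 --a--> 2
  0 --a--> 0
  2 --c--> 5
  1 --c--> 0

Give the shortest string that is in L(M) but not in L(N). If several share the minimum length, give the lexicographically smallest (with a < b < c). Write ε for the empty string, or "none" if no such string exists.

The string bbac is accepted by M but not by N.
No shorter string lies in the difference, and bbac is the lexicographically first length-4 string in L(M) \ L(N).

bbac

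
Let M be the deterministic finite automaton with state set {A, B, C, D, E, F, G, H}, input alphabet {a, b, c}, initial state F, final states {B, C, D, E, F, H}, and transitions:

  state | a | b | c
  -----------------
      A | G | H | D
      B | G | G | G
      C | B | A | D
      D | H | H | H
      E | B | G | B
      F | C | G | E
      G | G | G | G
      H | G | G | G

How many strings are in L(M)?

15

The useful subgraph on states {A, B, C, D, E, F, H} is acyclic, so L(M) is finite; the longest accepting path visits 5 useful states, giving maximum string length 4.
Counting accepting paths from F by length: 1 of length 0, 2 of length 1, 4 of length 2, 5 of length 3, 3 of length 4. Total 15.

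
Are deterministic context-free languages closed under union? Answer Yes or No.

No

{aⁿbⁿ : n≥0} and {aⁿb²ⁿ : n≥0} are each accepted by a deterministic PDA (push the a's; pop one per b, respectively one per two b's), but their union U is not. Suppose a DPDA M accepted U. Being deterministic, M has a single run on aⁿb²ⁿ, and since aⁿbⁿ ∈ U that run passes through an accepting configuration right after consuming the prefix aⁿbⁿ and then goes on to accept again after n more b's. Build an ordinary (nondeterministic) PDA M′ that simulates M on a's and b's and, at any moment when M is in an accepting state, may switch to a second mode in which it reads only c's, feeding each c to M as a b; M′ accepts when M does. Then M′ accepts aⁱbʲcᵏ (k≥1) exactly when both aⁱbʲ ∈ U and aⁱbʲ⁺ᵏ ∈ U, and checking the four cases (i=j or j=2i, combined with j+k=i or j+k=2i) leaves only i=j=k: so L(M′) ∩ a*b*c⁺ = {aⁿbⁿcⁿ : n≥1} would be context-free, which it is not (pumping lemma) — contradiction. (The union is an unambiguous CFL; it is determinism, not unambiguity, that fails.)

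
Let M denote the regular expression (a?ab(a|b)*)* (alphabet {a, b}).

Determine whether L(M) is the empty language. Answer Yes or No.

No

The empty string ε matches the expression, so it belongs to L(M).
Since L(M) contains at least one string, it is not empty.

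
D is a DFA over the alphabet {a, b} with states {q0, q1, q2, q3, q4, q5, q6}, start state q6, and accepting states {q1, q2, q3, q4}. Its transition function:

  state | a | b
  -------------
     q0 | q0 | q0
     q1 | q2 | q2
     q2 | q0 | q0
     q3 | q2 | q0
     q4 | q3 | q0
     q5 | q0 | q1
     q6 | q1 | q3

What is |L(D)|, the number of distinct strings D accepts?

5

The useful subgraph on states {q1, q2, q3, q6} is acyclic, so L(D) is finite; the longest accepting path visits 3 useful states, giving maximum string length 2.
Counting accepting paths from q6 by length: 2 of length 1, 3 of length 2. Total 5.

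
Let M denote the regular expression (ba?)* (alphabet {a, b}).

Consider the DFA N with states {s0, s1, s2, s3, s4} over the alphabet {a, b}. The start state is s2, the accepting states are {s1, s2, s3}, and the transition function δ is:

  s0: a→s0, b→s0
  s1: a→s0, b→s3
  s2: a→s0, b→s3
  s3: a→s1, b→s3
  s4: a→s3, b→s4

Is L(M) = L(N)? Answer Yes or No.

Converting the expression M to a DFA (subset construction, then merging equivalent states) gives the minimal DFA with states {m0, m1, m2}, start state m0, accepting states {m0, m2} and transitions m0: a→m1, b→m2; m1: a→m1, b→m1; m2: a→m0, b→m2.
Exploring the product automaton M × N from the start pair (m0, s2), following both machines on each input symbol, reaches 4 state pairs: (m0, s2), (m1, s0), (m2, s3), (m0, s1).
M accepts in {m0, m2} and N accepts in {s1, s2, s3}. In every reachable pair the two components are either both accepting — (m0, s2), (m2, s3), (m0, s1) — or both non-accepting, so no string is accepted by exactly one of the machines: L(M) \ L(N) and L(N) \ L(M) are both empty.
Hence every string is accepted by M iff it is accepted by N, and the two languages coincide.

Yes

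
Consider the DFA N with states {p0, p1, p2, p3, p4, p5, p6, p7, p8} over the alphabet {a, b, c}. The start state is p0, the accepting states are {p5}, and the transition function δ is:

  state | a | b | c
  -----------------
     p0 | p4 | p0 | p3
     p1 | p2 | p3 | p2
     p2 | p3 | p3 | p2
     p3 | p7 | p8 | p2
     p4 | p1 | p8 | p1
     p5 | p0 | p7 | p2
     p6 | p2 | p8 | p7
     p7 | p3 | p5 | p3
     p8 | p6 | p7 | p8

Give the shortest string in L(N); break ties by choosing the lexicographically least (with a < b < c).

A breadth-first search from p0 reaches an accepting state first via the path p0 → p3 → p7 → p5 on input cab.
No string of length < 3 is accepted (BFS exhausts all shorter strings without reaching an accepting state), and cab is the lexicographically least accepting string of length 3.

cab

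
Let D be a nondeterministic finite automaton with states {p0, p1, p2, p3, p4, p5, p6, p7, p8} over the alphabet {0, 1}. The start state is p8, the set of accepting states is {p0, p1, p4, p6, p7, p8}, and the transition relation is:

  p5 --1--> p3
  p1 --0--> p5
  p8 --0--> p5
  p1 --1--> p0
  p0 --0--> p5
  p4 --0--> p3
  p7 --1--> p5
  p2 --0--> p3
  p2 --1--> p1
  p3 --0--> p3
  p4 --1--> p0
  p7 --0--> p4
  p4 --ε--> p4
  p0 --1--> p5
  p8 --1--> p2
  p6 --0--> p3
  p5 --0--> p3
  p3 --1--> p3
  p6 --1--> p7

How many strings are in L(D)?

The useful subgraph on states {p0, p1, p2, p8} is acyclic, so L(D) is finite; the longest accepting path visits 4 useful states, giving maximum string length 3.
Counting accepting paths from p8 by length: 1 of length 0, 1 of length 2, 1 of length 3. Total 3.

3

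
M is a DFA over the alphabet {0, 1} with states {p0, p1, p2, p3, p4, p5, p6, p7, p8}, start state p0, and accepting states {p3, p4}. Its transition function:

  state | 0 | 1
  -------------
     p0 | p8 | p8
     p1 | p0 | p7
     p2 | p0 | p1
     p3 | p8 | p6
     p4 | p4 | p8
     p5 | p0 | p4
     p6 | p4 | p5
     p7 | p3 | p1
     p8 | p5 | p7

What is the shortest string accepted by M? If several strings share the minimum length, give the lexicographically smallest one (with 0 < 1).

A breadth-first search from p0 reaches an accepting state first via the path p0 → p8 → p5 → p4 on input 001.
No string of length < 3 is accepted (BFS exhausts all shorter strings without reaching an accepting state), and 001 is the lexicographically least accepting string of length 3.

001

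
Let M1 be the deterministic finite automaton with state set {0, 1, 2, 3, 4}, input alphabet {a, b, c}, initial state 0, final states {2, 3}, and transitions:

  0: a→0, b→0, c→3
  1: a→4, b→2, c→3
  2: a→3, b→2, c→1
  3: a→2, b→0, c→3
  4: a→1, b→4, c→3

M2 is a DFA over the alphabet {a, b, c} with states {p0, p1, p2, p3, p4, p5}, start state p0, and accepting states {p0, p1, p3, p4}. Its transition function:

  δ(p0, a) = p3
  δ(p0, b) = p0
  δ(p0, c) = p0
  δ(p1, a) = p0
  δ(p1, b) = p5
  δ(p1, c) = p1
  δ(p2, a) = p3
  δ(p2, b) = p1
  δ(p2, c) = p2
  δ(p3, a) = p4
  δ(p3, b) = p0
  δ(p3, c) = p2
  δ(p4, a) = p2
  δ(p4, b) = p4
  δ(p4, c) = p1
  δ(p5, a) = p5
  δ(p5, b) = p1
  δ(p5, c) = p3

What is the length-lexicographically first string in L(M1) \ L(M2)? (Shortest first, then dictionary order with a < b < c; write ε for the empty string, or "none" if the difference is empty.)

ac

The string ac is accepted by M1 but not by M2.
No shorter string lies in the difference, and ac is the lexicographically first length-2 string in L(M1) \ L(M2).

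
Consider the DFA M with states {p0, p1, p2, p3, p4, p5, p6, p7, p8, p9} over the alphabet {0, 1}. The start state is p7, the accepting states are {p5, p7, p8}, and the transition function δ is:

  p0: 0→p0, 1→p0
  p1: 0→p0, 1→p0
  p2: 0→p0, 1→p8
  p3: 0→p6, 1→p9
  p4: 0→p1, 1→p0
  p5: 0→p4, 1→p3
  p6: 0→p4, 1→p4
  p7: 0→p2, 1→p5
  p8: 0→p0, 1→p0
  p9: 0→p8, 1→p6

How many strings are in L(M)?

The useful subgraph on states {p2, p3, p5, p7, p8, p9} is acyclic, so L(M) is finite; the longest accepting path visits 5 useful states, giving maximum string length 4.
Counting accepting paths from p7 by length: 1 of length 0, 1 of length 1, 1 of length 2, 1 of length 4. Total 4.

4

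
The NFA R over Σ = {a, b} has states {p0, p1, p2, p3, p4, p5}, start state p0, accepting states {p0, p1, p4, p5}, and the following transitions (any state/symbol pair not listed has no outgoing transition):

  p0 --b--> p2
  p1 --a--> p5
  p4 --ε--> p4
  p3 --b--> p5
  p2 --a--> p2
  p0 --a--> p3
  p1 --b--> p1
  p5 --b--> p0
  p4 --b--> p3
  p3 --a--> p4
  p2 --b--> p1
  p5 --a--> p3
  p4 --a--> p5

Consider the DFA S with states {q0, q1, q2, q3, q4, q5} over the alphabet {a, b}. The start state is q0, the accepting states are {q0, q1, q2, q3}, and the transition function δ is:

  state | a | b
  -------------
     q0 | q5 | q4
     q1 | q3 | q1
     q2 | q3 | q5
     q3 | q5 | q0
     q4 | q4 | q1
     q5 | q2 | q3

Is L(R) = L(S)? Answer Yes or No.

Yes

Exploring the product automaton R × S from the start pair (p0, q0), following both machines on each input symbol, reaches 6 state pairs: (p0, q0), (p3, q5), (p2, q4), (p4, q2), (p5, q3), (p1, q1).
R accepts in {p0, p1, p4, p5} and S accepts in {q0, q1, q2, q3}. In every reachable pair the two components are either both accepting — (p0, q0), (p4, q2), (p5, q3), (p1, q1) — or both non-accepting, so no string is accepted by exactly one of the machines: L(R) \ L(S) and L(S) \ L(R) are both empty.
Hence every string is accepted by R iff it is accepted by S, and the two languages coincide.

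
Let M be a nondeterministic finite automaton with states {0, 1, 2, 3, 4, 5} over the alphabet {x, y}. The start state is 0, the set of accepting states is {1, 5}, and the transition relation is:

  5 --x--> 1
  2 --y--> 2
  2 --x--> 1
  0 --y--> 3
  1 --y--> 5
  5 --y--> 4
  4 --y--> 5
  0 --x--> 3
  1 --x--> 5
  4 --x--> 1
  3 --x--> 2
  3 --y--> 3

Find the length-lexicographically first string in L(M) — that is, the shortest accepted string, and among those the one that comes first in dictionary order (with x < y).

A breadth-first search from 0 reaches an accepting state first via the path 0 → 3 → 2 → 1 on input xxx.
No string of length < 3 is accepted (BFS exhausts all shorter strings without reaching an accepting state), and xxx is the lexicographically least accepting string of length 3.

xxx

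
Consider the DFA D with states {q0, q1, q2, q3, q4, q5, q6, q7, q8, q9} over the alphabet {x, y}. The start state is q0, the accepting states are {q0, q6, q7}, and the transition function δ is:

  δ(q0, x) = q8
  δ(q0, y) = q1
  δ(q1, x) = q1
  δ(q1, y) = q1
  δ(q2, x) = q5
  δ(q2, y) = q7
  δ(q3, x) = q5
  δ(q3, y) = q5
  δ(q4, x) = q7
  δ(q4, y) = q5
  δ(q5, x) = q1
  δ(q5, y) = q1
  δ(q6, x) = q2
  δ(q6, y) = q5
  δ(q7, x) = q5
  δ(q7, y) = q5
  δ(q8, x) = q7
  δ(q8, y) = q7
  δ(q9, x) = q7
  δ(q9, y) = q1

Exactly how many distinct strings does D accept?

The useful subgraph on states {q0, q7, q8} is acyclic, so L(D) is finite; the longest accepting path visits 3 useful states, giving maximum string length 2.
Counting accepting paths from q0 by length: 1 of length 0, 2 of length 2. Total 3.

3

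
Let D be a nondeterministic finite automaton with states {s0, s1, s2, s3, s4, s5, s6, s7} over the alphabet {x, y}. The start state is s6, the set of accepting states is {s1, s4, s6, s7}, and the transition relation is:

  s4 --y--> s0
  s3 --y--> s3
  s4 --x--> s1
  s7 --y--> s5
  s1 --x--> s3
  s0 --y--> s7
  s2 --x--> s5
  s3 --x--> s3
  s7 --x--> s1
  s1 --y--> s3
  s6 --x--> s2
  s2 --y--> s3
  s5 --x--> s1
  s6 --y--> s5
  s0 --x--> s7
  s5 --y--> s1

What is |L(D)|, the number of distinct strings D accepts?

5

The useful subgraph on states {s1, s2, s5, s6} is acyclic, so L(D) is finite; the longest accepting path visits 4 useful states, giving maximum string length 3.
Counting accepting paths from s6 by length: 1 of length 0, 2 of length 2, 2 of length 3. Total 5.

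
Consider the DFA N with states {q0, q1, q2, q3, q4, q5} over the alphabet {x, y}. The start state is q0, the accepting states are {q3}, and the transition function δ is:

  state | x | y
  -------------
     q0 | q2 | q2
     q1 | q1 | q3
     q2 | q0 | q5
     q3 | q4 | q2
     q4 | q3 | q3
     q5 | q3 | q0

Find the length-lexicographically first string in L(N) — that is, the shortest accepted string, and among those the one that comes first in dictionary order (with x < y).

A breadth-first search from q0 reaches an accepting state first via the path q0 → q2 → q5 → q3 on input xyx.
No string of length < 3 is accepted (BFS exhausts all shorter strings without reaching an accepting state), and xyx is the lexicographically least accepting string of length 3.

xyx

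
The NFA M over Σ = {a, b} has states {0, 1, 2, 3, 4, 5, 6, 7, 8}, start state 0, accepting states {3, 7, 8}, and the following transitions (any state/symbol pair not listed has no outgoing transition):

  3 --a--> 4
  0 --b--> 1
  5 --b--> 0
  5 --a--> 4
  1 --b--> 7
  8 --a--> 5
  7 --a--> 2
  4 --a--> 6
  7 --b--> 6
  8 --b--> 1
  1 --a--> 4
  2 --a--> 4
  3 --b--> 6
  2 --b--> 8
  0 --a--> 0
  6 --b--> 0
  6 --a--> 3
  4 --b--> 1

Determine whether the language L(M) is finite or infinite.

infinite

State 0 is reachable from the start and can reach an accepting state, and it lies on the cycle 0 → 0.
Traversing that cycle any number of times yields accepted strings of unbounded length, so the language is infinite.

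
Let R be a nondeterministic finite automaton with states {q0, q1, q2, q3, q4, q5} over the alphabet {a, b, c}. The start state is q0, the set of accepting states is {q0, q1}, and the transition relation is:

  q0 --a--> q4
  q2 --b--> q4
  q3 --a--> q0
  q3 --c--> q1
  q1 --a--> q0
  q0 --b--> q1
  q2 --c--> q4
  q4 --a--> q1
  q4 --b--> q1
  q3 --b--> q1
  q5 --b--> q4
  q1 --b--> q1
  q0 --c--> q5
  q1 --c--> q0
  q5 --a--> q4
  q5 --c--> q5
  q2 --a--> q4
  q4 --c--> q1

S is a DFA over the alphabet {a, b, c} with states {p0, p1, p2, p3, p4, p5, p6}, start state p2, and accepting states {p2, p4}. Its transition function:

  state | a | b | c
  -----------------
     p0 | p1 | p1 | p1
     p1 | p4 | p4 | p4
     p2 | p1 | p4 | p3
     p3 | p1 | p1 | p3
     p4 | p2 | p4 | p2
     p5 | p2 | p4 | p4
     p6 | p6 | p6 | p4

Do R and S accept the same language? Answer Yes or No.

Yes

Exploring the product automaton R × S from the start pair (q0, p2), following both machines on each input symbol, reaches 4 state pairs: (q0, p2), (q4, p1), (q1, p4), (q5, p3).
R accepts in {q0, q1} and S accepts in {p2, p4}. In every reachable pair the two components are either both accepting — (q0, p2), (q1, p4) — or both non-accepting, so no string is accepted by exactly one of the machines: L(R) \ L(S) and L(S) \ L(R) are both empty.
Hence every string is accepted by R iff it is accepted by S, and the two languages coincide.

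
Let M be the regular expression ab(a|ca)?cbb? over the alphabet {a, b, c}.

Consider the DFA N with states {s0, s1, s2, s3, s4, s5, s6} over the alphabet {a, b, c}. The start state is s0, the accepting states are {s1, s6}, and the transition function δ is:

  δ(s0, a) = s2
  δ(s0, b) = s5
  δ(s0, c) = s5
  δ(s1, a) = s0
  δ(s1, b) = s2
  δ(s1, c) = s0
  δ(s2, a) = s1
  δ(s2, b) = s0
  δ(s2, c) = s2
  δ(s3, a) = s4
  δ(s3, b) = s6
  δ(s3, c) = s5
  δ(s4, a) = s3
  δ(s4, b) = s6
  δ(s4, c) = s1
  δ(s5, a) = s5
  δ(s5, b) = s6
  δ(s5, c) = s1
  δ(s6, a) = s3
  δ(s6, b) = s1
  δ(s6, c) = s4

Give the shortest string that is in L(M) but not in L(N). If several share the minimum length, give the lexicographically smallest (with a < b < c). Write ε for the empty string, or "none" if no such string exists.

The string abacb is accepted by M but not by N.
No shorter string lies in the difference, and abacb is the lexicographically first length-5 string in L(M) \ L(N).

abacb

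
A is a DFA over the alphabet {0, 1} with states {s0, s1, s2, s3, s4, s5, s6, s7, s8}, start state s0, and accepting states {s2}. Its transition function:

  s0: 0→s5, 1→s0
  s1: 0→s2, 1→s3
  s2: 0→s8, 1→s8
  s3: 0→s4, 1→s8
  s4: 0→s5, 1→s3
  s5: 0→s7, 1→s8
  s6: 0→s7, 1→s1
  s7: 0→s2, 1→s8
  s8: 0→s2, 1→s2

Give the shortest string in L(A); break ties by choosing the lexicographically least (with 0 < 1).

000

A breadth-first search from s0 reaches an accepting state first via the path s0 → s5 → s7 → s2 on input 000.
No string of length < 3 is accepted (BFS exhausts all shorter strings without reaching an accepting state), and 000 is the lexicographically least accepting string of length 3.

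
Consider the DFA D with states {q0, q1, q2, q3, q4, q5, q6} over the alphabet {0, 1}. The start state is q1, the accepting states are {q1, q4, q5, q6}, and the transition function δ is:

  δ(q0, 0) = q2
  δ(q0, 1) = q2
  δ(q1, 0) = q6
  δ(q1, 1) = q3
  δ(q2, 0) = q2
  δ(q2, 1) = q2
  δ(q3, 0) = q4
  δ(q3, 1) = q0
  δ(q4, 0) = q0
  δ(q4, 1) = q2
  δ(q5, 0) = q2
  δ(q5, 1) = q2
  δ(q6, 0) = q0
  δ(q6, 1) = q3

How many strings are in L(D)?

4

The useful subgraph on states {q1, q3, q4, q6} is acyclic, so L(D) is finite; the longest accepting path visits 4 useful states, giving maximum string length 3.
Counting accepting paths from q1 by length: 1 of length 0, 1 of length 1, 1 of length 2, 1 of length 3. Total 4.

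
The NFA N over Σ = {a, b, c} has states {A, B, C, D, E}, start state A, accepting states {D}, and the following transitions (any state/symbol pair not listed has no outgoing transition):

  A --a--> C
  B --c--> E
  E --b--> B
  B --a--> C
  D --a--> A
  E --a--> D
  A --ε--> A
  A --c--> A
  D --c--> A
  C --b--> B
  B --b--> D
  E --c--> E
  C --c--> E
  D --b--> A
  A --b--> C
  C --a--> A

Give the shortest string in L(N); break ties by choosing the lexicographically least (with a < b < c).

A breadth-first search from A reaches an accepting state first via the path A → C → B → D on input abb.
No string of length < 3 is accepted (BFS exhausts all shorter strings without reaching an accepting state), and abb is the lexicographically least accepting string of length 3.

abb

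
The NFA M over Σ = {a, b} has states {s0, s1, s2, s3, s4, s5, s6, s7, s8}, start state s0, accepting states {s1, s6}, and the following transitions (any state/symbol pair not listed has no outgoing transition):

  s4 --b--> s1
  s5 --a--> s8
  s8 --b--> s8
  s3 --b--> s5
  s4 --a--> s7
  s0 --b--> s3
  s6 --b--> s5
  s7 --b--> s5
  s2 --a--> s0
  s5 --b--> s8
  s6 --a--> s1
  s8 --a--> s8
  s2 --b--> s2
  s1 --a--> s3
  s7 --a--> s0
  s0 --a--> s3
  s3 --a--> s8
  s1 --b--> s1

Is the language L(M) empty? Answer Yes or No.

Yes

The states reachable from the start state are {s0, s3, s5, s8}.
None of the accepting states {s1, s6} is reachable, so no string is accepted and L(M) = ∅.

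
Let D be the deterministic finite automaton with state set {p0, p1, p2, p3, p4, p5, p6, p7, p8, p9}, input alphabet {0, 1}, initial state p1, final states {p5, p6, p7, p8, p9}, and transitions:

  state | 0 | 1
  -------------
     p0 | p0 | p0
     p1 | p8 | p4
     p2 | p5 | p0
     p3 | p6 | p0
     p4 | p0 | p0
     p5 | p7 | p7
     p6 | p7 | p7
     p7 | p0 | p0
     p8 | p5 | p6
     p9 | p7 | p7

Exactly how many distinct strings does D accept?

7

The useful subgraph on states {p1, p5, p6, p7, p8} is acyclic, so L(D) is finite; the longest accepting path visits 4 useful states, giving maximum string length 3.
Counting accepting paths from p1 by length: 1 of length 1, 2 of length 2, 4 of length 3. Total 7.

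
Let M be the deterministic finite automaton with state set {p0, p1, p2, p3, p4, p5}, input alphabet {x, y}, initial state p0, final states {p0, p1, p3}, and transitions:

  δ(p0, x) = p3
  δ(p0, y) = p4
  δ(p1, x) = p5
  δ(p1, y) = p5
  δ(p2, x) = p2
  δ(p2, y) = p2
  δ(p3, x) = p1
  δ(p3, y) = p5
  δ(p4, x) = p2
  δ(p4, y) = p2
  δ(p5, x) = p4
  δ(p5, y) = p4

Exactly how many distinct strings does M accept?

3

The useful subgraph on states {p0, p1, p3} is acyclic, so L(M) is finite; the longest accepting path visits 3 useful states, giving maximum string length 2.
Counting accepting paths from p0 by length: 1 of length 0, 1 of length 1, 1 of length 2. Total 3.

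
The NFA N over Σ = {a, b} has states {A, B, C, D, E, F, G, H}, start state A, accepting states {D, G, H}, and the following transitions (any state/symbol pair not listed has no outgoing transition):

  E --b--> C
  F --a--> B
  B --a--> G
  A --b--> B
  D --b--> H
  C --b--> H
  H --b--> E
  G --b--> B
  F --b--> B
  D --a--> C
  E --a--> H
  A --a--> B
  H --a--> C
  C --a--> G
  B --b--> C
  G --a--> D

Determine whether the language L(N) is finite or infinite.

infinite

State B is reachable from the start and can reach an accepting state, and it lies on the cycle B → C → G → B.
Traversing that cycle any number of times yields accepted strings of unbounded length, so the language is infinite.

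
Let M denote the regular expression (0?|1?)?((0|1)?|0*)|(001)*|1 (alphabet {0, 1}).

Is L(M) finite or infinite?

infinite

The expression contains a Kleene star applied to a subexpression that matches at least one nonempty string, so it matches strings of unbounded length.
Hence L(M) is infinite.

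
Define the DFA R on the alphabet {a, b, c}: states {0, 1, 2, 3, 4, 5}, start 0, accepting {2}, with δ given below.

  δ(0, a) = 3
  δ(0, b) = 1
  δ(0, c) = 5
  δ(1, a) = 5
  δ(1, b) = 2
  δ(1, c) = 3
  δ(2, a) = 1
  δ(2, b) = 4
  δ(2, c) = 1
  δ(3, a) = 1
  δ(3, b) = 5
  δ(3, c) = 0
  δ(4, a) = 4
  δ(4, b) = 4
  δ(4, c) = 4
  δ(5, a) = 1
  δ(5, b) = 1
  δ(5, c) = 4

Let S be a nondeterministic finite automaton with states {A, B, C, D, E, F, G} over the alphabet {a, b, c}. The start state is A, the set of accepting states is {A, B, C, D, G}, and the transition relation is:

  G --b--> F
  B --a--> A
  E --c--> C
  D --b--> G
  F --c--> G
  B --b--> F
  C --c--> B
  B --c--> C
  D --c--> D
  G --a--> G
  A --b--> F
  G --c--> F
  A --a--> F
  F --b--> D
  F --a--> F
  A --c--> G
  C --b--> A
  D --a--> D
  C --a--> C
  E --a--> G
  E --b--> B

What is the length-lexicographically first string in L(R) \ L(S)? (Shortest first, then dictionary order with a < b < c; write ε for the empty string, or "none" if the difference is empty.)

The string cab is accepted by R but not by S.
No shorter string lies in the difference, and cab is the lexicographically first length-3 string in L(R) \ L(S).

cab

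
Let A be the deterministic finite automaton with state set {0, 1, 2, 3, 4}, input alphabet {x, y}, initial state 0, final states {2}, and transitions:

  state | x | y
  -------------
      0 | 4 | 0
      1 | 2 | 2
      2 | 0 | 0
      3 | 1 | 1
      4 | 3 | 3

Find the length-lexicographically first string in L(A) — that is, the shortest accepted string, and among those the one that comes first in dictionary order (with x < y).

A breadth-first search from 0 reaches an accepting state first via the path 0 → 4 → 3 → 1 → 2 on input xxxx.
No string of length < 4 is accepted (BFS exhausts all shorter strings without reaching an accepting state), and xxxx is the lexicographically least accepting string of length 4.

xxxx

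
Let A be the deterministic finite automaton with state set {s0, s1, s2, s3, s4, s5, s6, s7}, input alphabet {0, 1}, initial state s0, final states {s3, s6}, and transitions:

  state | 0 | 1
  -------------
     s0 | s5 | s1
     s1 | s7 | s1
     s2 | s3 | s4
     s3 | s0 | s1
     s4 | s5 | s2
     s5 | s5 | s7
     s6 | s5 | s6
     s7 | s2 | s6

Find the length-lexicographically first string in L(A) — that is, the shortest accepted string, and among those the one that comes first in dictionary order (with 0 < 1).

A breadth-first search from s0 reaches an accepting state first via the path s0 → s5 → s7 → s6 on input 011.
No string of length < 3 is accepted (BFS exhausts all shorter strings without reaching an accepting state), and 011 is the lexicographically least accepting string of length 3.

011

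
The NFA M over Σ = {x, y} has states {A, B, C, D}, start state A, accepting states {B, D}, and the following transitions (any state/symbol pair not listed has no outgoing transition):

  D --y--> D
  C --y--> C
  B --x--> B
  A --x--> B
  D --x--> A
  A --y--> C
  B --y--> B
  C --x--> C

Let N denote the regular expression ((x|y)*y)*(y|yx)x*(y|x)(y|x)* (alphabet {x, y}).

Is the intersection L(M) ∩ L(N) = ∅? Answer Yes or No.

The string xyyx is accepted by both M and N.
Hence L(M) ∩ L(N) ≠ ∅.

No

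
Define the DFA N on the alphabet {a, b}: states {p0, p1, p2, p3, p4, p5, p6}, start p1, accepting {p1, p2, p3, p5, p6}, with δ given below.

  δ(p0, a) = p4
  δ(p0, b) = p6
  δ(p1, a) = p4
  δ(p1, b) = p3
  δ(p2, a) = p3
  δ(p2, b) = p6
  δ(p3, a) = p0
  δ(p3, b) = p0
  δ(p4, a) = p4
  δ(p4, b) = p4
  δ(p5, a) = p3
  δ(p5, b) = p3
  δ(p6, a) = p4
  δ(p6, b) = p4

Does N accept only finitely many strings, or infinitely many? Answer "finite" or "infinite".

finite

The useful states (reachable from p1 and able to reach an accepting state) are {p0, p1, p3, p6}.
Restricted to these states the transition graph has no cycle, so every accepting path has bounded length and L is finite.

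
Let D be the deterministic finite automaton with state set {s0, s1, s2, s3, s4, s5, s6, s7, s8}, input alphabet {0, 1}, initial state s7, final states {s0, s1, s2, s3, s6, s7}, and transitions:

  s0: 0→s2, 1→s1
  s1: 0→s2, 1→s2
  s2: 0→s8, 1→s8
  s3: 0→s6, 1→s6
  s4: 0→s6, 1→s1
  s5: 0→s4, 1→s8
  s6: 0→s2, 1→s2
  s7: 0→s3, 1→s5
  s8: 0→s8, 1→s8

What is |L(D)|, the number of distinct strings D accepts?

14

The useful subgraph on states {s1, s2, s3, s4, s5, s6, s7} is acyclic, so L(D) is finite; the longest accepting path visits 5 useful states, giving maximum string length 4.
Counting accepting paths from s7 by length: 1 of length 0, 1 of length 1, 2 of length 2, 6 of length 3, 4 of length 4. Total 14.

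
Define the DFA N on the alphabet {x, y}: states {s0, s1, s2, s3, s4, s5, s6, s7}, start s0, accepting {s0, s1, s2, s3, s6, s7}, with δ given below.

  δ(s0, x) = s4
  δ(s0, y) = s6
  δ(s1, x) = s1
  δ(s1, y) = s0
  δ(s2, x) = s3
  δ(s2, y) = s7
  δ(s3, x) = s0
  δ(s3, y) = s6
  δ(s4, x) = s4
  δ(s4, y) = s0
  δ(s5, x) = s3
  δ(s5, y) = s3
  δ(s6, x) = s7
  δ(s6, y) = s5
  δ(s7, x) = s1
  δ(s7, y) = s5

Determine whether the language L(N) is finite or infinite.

State s0 is reachable from the start and can reach an accepting state, and it lies on the cycle s0 → s4 → s0.
Traversing that cycle any number of times yields accepted strings of unbounded length, so the language is infinite.

infinite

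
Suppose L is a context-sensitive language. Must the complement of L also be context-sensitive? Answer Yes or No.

The context-sensitive languages are exactly NSPACE(n), and by the Immerman–Szelepcsényi theorem nondeterministic space classes (from log n up) are closed under complement.
So the context-sensitive languages are closed under complement.

Yes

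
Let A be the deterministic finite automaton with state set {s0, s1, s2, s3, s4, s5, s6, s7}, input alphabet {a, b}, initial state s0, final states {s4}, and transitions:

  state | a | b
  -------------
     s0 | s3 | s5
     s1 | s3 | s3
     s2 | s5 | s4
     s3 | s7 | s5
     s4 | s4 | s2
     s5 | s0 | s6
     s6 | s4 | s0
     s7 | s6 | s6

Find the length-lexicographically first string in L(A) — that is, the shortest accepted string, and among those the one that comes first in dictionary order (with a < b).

A breadth-first search from s0 reaches an accepting state first via the path s0 → s5 → s6 → s4 on input bba.
No string of length < 3 is accepted (BFS exhausts all shorter strings without reaching an accepting state), and bba is the lexicographically least accepting string of length 3.

bba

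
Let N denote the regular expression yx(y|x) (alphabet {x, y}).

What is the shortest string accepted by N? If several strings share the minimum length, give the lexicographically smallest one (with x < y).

yxx

By inspection of the expression, no string of length less than 3 matches, and yxx is the lexicographically first match of length 3.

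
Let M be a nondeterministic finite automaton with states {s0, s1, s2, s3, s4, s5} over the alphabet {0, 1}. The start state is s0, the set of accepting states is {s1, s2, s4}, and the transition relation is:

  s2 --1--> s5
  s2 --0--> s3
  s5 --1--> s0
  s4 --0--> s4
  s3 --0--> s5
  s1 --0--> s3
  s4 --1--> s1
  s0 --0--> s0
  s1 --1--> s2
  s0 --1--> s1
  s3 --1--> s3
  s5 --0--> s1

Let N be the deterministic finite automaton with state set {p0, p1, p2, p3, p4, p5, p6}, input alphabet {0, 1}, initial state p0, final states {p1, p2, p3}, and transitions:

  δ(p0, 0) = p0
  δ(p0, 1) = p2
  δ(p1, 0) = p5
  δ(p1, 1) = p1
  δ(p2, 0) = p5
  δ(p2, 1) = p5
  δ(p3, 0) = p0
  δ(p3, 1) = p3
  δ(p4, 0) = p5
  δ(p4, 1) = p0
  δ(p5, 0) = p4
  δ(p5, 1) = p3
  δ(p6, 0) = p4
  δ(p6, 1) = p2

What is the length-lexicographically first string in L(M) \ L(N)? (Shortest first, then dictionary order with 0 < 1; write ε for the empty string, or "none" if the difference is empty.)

11

The string 11 is accepted by M but not by N.
No shorter string lies in the difference, and 11 is the lexicographically first length-2 string in L(M) \ L(N).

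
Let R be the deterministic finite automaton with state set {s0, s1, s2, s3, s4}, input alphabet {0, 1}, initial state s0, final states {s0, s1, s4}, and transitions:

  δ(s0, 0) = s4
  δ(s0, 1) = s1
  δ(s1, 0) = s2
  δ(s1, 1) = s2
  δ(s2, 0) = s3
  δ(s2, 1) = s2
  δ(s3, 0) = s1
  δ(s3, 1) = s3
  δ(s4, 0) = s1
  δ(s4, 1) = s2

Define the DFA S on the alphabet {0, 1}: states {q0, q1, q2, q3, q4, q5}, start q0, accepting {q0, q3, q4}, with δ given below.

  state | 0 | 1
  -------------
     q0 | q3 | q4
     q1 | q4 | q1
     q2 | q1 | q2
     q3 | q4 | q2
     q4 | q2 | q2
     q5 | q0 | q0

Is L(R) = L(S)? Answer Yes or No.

Yes

Exploring the product automaton R × S from the start pair (s0, q0), following both machines on each input symbol, reaches 5 state pairs: (s0, q0), (s4, q3), (s1, q4), (s2, q2), (s3, q1).
R accepts in {s0, s1, s4} and S accepts in {q0, q3, q4}. In every reachable pair the two components are either both accepting — (s0, q0), (s4, q3), (s1, q4) — or both non-accepting, so no string is accepted by exactly one of the machines: L(R) \ L(S) and L(S) \ L(R) are both empty.
Hence every string is accepted by R iff it is accepted by S, and the two languages coincide.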